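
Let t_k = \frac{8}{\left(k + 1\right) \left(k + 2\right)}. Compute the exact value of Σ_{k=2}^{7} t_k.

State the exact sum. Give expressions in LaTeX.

Ratio r(k) = (k + 1)/(k + 3).
Take A(k)=k + 1, B(k)=k + 3, C(k)=1.
Key eq: (k + 1)·f(k+1) = (k + 2)·f(k) + (1).
deg f ≤ 1 (via 1,1,0).
Solving with deg f ≤ 1: f(k) = k.
Certificate R = B(k−1)f/C = k*(k + 2) gives s_k = 8*k/(k + 1).
s_(k+1) − s_k = 8/(k**2 + 3*k + 2) = t_k.
Sum = s_(8) − s_(2); s_(8) = 64/9, s_(2) = 16/3 ⇒ 16/9.

Σ = 16/9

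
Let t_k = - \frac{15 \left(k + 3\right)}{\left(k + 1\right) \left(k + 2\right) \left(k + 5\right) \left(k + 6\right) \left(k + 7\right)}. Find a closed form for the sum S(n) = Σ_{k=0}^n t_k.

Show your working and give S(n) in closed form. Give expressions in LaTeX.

S(n) = \frac{- n^{3} - 15 n^{2} - 68 n - 54}{6 \left(n^{3} + 15 n^{2} + 68 n + 84\right)}

Ratio r(k) = (k + 1)*(k + 4)*(k + 5)/((k + 3)**2*(k + 8)).
Factor: A=k + 1; B=k + 8; C=k**3 + 10*k**2 + 33*k + 36.
Need (k + 1)·f(k+1) − (k + 7)·f(k) = k**3 + 10*k**2 + 33*k + 36.
Bound: deg f ≤ 6.
Match coefficients ⇒ f(k) = k*(k + 2)*(k + 3)*(k + 4)*(k**2 + 12*k + 41)/90.
So s_k = (B(k−1)f/C)·t_k = (k*(k + 2)*(k + 7)*(k**2 + 12*k + 41)/(90*(k + 3)))·t_k = k*(-k**2 - 12*k - 41)/(6*(k**3 + 12*k**2 + 41*k + 30)).
s_(k+1) − s_k = 15*(-k - 3)/(k**5 + 21*k**4 + 163*k**3 + 567*k**2 + 844*k + 420) = t_k.
Telescope: S(n) = s_(n+1) − s_(0) = (-n**3 - 15*n**2 - 68*n - 54)/(6*(n**3 + 15*n**2 + 68*n + 84)) − (0) = (-n**3 - 15*n**2 - 68*n - 54)/(6*(n**3 + 15*n**2 + 68*n + 84)).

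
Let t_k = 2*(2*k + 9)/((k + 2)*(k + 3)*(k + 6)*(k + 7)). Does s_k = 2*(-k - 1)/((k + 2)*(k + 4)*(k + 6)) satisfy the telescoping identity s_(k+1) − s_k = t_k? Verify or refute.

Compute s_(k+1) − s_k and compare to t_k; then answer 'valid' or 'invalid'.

s_(k+1) = 2*(-k - 2)/((k + 3)*(k + 5)*(k + 7))
s_(k+1) − s_k = 2*(2*k**3 + 18*k**2 + 40*k + 9)/(k**6 + 27*k**5 + 295*k**4 + 1665*k**3 + 5104*k**2 + 8028*k + 5040)
(s_(k+1) − s_k) − t_k = 18*(-k**2 - 9*k - 19)/(k**6 + 27*k**5 + 295*k**4 + 1665*k**3 + 5104*k**2 + 8028*k + 5040)

Invalid: residual 18*(-k**2 - 9*k - 19)/(k**6 + 27*k**5 + 295*k**4 + 1665*k**3 + 5104*k**2 + 8028*k + 5040) ≠ 0.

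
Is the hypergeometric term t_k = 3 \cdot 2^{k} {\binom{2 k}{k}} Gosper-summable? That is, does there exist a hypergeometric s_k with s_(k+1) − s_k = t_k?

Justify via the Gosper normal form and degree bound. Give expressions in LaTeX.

No — key equation has no polynomial f.

The ratio is 4*(2*k + 1)/(k + 1).
Normal form (A,B,C) = (8*k + 4, k + 1, 1).
Need (8*k + 4)·f(k+1) − (k)·f(k) = 1.
d = -1 from the (1,1,0) case.
deg f ≤ -1 is impossible — no certificate.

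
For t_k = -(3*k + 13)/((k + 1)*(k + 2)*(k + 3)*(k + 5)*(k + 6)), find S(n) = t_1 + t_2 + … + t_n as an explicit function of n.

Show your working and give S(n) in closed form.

S(n) = n*(-n**2 - 11*n - 36)/(36*(n**3 + 11*n**2 + 36*n + 36))

Compute t_(k+1)/t_k: get (k + 1)*(k + 5)*(3*k + 16)/((k + 4)*(k + 7)*(3*k + 13)).
Normal form (A,B,C) = (k + 1, k + 7, k**2 + 25*k/3 + 52/3).
Need (k + 1)·f(k+1) − (k + 6)·f(k) = k**2 + 25*k/3 + 52/3.
Bound: deg f ≤ 5.
Coefficient equations give f(k) = k*(k + 3)*(k + 4)*(k**2 + 8*k + 17)/30.
Certificate R = B(k−1)f/C = k*(k + 3)*(k + 6)*(k**2 + 8*k + 17)/(10*(3*k + 13)) gives s_k = k*(-k**2 - 8*k - 17)/(10*(k**3 + 8*k**2 + 17*k + 10)).
s_(k+1) − s_k = (-3*k - 13)/(k**5 + 17*k**4 + 107*k**3 + 307*k**2 + 396*k + 180) = t_k.
Evaluate: s_(n+1) = (-n**3 - 11*n**2 - 36*n - 26)/(10*(n**3 + 11*n**2 + 36*n + 36)); subtract s_(1) = -13/180 ⇒ S(n) = n*(-n**2 - 11*n - 36)/(36*(n**3 + 11*n**2 + 36*n + 36)).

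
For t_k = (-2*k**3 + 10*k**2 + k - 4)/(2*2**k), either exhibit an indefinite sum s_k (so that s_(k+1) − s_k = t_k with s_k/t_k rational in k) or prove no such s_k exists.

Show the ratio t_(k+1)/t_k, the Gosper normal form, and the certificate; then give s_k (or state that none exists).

t_(k+1)/t_k = (2*k**3 - 4*k**2 - 15*k - 5)/(2*(2*k**3 - 10*k**2 - k + 4)).
Factor: A=1/2; B=1; C=k**3 - 5*k**2 - k/2 + 2.
Set up (1/2)·f(k+1) − (1)·f(k) − (k**3 - 5*k**2 - k/2 + 2) = 0.
deg f ≤ 3 (via 0,0,3).
Solve for f: f(k) = -2*k**3 + 4*k**2 + 3*k + 1 (degree 3 ≤ 3).
Certificate R = B(k−1)f/C = -2*(2*k**3 - 4*k**2 - 3*k - 1)/(2*k**3 - 10*k**2 - k + 4) gives s_k = (2*k**3 - 4*k**2 - 3*k - 1)/2**k.
s_(k+1) − s_k = (-2*k**3 + 10*k**2 + k - 4)/(2*2**k) = t_k.

s_k = (2*k**3 - 4*k**2 - 3*k - 1)/2**k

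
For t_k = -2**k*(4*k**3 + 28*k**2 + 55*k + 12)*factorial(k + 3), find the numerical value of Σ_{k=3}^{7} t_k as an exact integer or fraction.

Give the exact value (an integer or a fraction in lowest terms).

t_(k+1)/t_k = 2*(4*k**4 + 56*k**3 + 283*k**2 + 591*k + 396)/(4*k**3 + 28*k**2 + 55*k + 12).
Normal form (A,B,C) = (2*k + 8, 1, k**3 + 7*k**2 + 55*k/4 + 3).
Key eq: (2*k + 8)·f(k+1) = (1)·f(k) + (k**3 + 7*k**2 + 55*k/4 + 3).
Bound: deg f ≤ 2.
Solve for f: f(k) = (2*k**2 + 3*k - 4)/4 (degree 2 ≤ 2).
Then R = B(k−1)f/C = (2*k**2 + 3*k - 4)/(4*k**3 + 28*k**2 + 55*k + 12), so s_k = R(k)·t_k = -2**k*(2*k**2 + 3*k - 4)*factorial(k + 3).
Δs = -2**k*(4*k**3 + 28*k**2 + 55*k + 12)*factorial(k + 3), as required.
Sum = s_(8) − s_(3); s_(8) = -1512367718400, s_(3) = -132480 ⇒ -1512367585920.

Σ = -1512367585920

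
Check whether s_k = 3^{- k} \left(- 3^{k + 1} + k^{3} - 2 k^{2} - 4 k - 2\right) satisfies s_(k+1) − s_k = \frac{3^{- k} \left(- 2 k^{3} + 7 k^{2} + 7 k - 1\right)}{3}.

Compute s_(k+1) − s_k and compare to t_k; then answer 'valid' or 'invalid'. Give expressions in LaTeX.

s_(k+1) = (-9*3**k + k**3 + k**2 - 5*k - 7)/(3*3**k)
s_(k+1) − s_k = (-2*k**3 + 7*k**2 + 7*k - 1)/(3*3**k)
(s_(k+1) − s_k) − t_k = 0

Valid — Δs_k = t_k.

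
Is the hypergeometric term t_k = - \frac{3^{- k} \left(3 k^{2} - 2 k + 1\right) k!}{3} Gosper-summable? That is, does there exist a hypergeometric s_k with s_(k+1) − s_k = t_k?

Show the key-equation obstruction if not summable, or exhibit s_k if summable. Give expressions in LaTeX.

Yes. s_k = - 3^{- k} \left(3 k + 1\right) k!.

The ratio is (3*k**3 + 7*k**2 + 6*k + 2)/(3*(3*k**2 - 2*k + 1)).
Take A(k)=k/3 + 1/3, B(k)=1, C(k)=k**2 - 2*k/3 + 1/3.
Solve (k/3 + 1/3)·f(k+1) − (1)·f(k) = k**2 - 2*k/3 + 1/3.
Degrees (1,0,2) ⇒ d ≤ 1.
Solve for f: f(k) = 3*k + 1 (degree 1 ≤ 1).
R(k) = B(k−1)·f(k)/C(k) = 3*(3*k + 1)/(3*k**2 - 2*k + 1); s_k = R·t_k = -(3*k + 1)*factorial(k)/3**k.
Check: Δs_k = -(3*k**2 - 2*k + 1)*factorial(k)/(3*3**k). ✓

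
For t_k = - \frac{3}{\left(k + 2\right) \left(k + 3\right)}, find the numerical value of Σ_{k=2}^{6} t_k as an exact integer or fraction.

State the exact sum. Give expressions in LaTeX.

Ratio r(k) = (k + 2)/(k + 4).
So A=k + 2 and B=k + 4, with C=1.
Set up (k + 2)·f(k+1) − (k + 3)·f(k) − (1) = 0.
Bound: deg f ≤ 1.
Solving with deg f ≤ 1: f(k) = k/2.
So s_k = (B(k−1)f/C)·t_k = (k*(k + 3)/2)·t_k = -3*k/(2*k + 4).
Verify: -3/(k**2 + 5*k + 6) matches t_k.
Telescoping: Σ = s_(7) − s_(2) = -7/6 − (-3/4) = -5/12.

Σ = -5/12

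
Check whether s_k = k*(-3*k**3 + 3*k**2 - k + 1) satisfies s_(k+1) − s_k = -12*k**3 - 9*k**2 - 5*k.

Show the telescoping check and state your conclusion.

s_(k+1) = k*(-3*k**3 - 9*k**2 - 10*k - 4)
s_(k+1) − s_k = k*(-12*k**2 - 9*k - 5)
(s_(k+1) − s_k) − t_k = 0

valid (s_(k+1) − s_k reduces to t_k)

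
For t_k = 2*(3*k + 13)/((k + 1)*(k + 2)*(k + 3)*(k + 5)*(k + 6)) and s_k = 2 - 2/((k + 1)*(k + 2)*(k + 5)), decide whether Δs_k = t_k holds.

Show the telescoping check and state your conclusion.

valid (s_(k+1) − s_k reduces to t_k)

s_(k+1) = 2 - 2/((k + 2)*(k + 3)*(k + 6))
s_(k+1) − s_k = 2*(3*k + 13)/(k**5 + 17*k**4 + 107*k**3 + 307*k**2 + 396*k + 180)
(s_(k+1) − s_k) − t_k = 0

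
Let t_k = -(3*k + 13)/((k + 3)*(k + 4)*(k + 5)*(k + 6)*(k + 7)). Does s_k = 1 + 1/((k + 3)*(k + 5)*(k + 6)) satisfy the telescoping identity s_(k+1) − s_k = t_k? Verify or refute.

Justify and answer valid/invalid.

Valid — Δs_k = t_k.

s_(k+1) = 1 + 1/((k + 4)*(k + 6)*(k + 7))
s_(k+1) − s_k = ((k + 3)*(k + 5) - (k + 4)*(k + 7))/((k + 3)*(k + 4)*(k + 5)*(k + 6)*(k + 7))
(s_(k+1) − s_k) − t_k = 0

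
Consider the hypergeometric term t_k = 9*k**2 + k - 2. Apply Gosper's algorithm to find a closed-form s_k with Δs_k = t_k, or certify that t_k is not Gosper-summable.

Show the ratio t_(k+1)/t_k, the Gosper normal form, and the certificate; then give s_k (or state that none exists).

s_k = k*(3*k**2 - 4*k - 1)

The ratio is (k + 9*(k + 1)**2 - 1)/(9*k**2 + k - 2).
So A=1 and B=1, with C=k**2 + k/9 - 2/9.
Key eq: (1)·f(k+1) = (1)·f(k) + (k**2 + k/9 - 2/9).
From deg A=0, deg B=0, deg C=2: d=3.
Solving with deg f ≤ 3: f(k) = k*(3*k**2 - 4*k - 1)/9.
Then R = B(k−1)f/C = k*(3*k**2 - 4*k - 1)/(9*k**2 + k - 2), so s_k = R(k)·t_k = k*(3*k**2 - 4*k - 1).
s_(k+1) − s_k = 9*k**2 + k - 2 = t_k.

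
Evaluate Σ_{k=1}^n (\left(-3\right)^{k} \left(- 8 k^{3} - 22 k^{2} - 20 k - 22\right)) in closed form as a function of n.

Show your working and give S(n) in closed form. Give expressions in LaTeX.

S(n) = - 6 \left(-3\right)^{n} n^{3} - 21 \left(-3\right)^{n} n^{2} - 21 \left(-3\right)^{n} n - 18 \left(-3\right)^{n} + 18

Step 1: r(k) = 3*(-4*k**3 - 23*k**2 - 44*k - 36)/(4*k**3 + 11*k**2 + 10*k + 11).
A = -3, B = 1, C = k**3 + 11*k**2/4 + 5*k/2 + 11/4.
Solve (-3)·f(k+1) − (1)·f(k) = k**3 + 11*k**2/4 + 5*k/2 + 11/4.
From deg A=0, deg B=0, deg C=3: d=3.
Solving with deg f ≤ 3: f(k) = -(2*k**3 + k**2 - k + 4)/8.
R(k) = B(k−1)·f(k)/C(k) = -(2*k**3 + k**2 - k + 4)/(2*(4*k**3 + 11*k**2 + 10*k + 11)); s_k = R·t_k = (-3)**k*(2*k**3 + k**2 - k + 4).
Δs = (-3)**k*(-8*k**3 - 22*k**2 - 20*k - 22), as required.
Evaluate: s_(n+1) = (-3)**(n + 1)*(2*n**3 + 7*n**2 + 7*n + 6); subtract s_(1) = -18 ⇒ S(n) = -6*(-3)**n*n**3 - 21*(-3)**n*n**2 - 21*(-3)**n*n - 18*(-3)**n + 18.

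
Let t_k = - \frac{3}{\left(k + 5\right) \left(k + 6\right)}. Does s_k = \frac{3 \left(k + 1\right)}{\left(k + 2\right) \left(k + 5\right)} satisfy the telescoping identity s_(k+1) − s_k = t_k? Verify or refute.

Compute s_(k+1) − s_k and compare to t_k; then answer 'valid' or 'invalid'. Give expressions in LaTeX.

Invalid: residual \frac{6 \left(k + 4\right)}{k^{4} + 16 k^{3} + 91 k^{2} + 216 k + 180} ≠ 0.

s_(k+1) = 3*(k + 2)/((k + 3)*(k + 6))
s_(k+1) − s_k = 3*(-k**2 - 3*k + 2)/(k**4 + 16*k**3 + 91*k**2 + 216*k + 180)
(s_(k+1) − s_k) − t_k = 6*(k + 4)/(k**4 + 16*k**3 + 91*k**2 + 216*k + 180)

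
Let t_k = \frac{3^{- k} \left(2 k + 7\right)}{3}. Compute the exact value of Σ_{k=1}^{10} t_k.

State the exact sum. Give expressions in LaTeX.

Σ = 98410/59049

t_(k+1)/t_k = (2*k + 9)/(3*(2*k + 7)).
Normal form (A,B,C) = (1/3, 1, k + 7/2).
Need (1/3)·f(k+1) − (1)·f(k) = k + 7/2.
deg f ≤ 1 (via 0,0,1).
Solving with deg f ≤ 1: f(k) = -3*(k + 4)/2.
So s_k = (B(k−1)f/C)·t_k = (-3*(k + 4)/(2*k + 7))·t_k = (-k - 4)/3**k.
Δs = (2*k + 7)/(3*3**k), as required.
Sum = s_(11) − s_(1); s_(11) = -5/59049, s_(1) = -5/3 ⇒ 98410/59049.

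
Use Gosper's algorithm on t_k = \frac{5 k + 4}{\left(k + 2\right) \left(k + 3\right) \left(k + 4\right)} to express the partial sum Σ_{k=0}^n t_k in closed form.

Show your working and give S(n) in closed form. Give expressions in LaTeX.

Compute t_(k+1)/t_k: get (k + 2)*(5*k + 9)/((k + 5)*(5*k + 4)).
A = k + 2, B = k + 5, C = k + 4/5.
Solve (k + 2)·f(k+1) − (k + 4)·f(k) = k + 4/5.
From deg A=1, deg B=1, deg C=1: d=2.
Solve for f: f(k) = k*(7*k + 5)/30 (degree 2 ≤ 2).
Get s_k = R·t_k = k*(7*k + 5)/(6*(k + 2)*(k + 3)) with R(k) = B(k−1)f(k)/C(k) = k*(k + 4)*(7*k + 5)/(6*(5*k + 4)).
s_(k+1) − s_k = (5*k + 4)/(k**3 + 9*k**2 + 26*k + 24) = t_k.
Evaluate: s_(n+1) = (7*n**2 + 19*n + 12)/(6*(n**2 + 7*n + 12)); subtract s_(0) = 0 ⇒ S(n) = (7*n**2 + 19*n + 12)/(6*(n**2 + 7*n + 12)).

S(n) = \frac{7 n^{2} + 19 n + 12}{6 \left(n^{2} + 7 n + 12\right)}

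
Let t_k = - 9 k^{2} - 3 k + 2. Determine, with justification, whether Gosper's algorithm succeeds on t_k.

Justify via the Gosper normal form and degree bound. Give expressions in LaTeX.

Step 1: r(k) = (3*k + 5)/(3*k - 1).
Gosper form: A/B · C(k+1)/C(k) with A=1, B=1, C=k**2 + k/3 - 2/9.
Key eq: (1)·f(k+1) = (1)·f(k) + (k**2 + k/3 - 2/9).
deg f ≤ 3 (via 0,0,2).
Solve for f: f(k) = k*(3*k**2 - 3*k - 2)/9 (degree 3 ≤ 3).
Then R = B(k−1)f/C = k*(3*k**2 - 3*k - 2)/((3*k - 1)*(3*k + 2)), so s_k = R(k)·t_k = k*(-3*k**2 + 3*k + 2).
Δs = -9*k**2 - 3*k + 2, as required.

Yes. s_k = k \left(- 3 k^{2} + 3 k + 2\right).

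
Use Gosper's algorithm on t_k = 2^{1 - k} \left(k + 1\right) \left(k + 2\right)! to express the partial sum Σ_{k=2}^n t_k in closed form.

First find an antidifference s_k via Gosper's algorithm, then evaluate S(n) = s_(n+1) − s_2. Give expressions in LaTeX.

Step 1: r(k) = (k + 2)*(k + 3)/(2*(k + 1)).
So A=k/2 + 3/2 and B=1, with C=k + 1.
Key eq: (k/2 + 3/2)·f(k+1) = (1)·f(k) + (k + 1).
From deg A=1, deg B=0, deg C=1: d=0.
A polynomial solution: f(k) = 2.
Get s_k = R·t_k = 2**(2 - k)*factorial(k + 2) with R(k) = B(k−1)f(k)/C(k) = 2/(k + 1).
Verify: 2**(1 - k)*(k + 1)*factorial(k + 2) matches t_k.
s_(n+1) = 2**(1 - n)*factorial(n + 3) and s_(2) = 24, so S(n) = -24 + 2*factorial(n + 3)/2**n.

S(n) = -24 + 2 \cdot 2^{- n} \left(n + 3\right)!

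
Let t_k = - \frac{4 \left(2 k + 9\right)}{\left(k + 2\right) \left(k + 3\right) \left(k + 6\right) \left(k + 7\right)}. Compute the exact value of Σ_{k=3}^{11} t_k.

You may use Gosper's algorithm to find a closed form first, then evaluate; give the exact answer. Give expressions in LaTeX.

Σ = -23/315

Step 1: r(k) = (k + 2)*(k + 6)*(2*k + 11)/((k + 4)*(k + 8)*(2*k + 9)).
Gosper form: A/B · C(k+1)/C(k) with A=k + 2, B=k + 8, C=k**3 + 27*k**2/2 + 121*k/2 + 90.
Key eq: (k + 2)·f(k+1) = (k + 7)·f(k) + (k**3 + 27*k**2/2 + 121*k/2 + 90).
Degrees (1,1,3) ⇒ d ≤ 5.
Solve for f: f(k) = k*(k + 3)*(k + 4)*(k + 5)*(k + 8)/24 (degree 5 ≤ 5).
So s_k = (B(k−1)f/C)·t_k = (k*(k + 3)*(k + 7)*(k + 8)/(12*(2*k + 9)))·t_k = k*(-k - 8)/(3*(k**2 + 8*k + 12)).
Check: Δs_k = 4*(-2*k - 9)/(k**4 + 18*k**3 + 113*k**2 + 288*k + 252). ✓
Σ_(k=3)^(11) t_k = s_(12) − s_(3) = -20/63 − (-11/45) = -23/315.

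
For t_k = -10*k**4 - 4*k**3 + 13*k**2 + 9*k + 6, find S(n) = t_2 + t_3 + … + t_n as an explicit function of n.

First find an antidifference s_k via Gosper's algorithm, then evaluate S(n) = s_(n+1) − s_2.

S(n) = -2*n**5 - 6*n**4 - n**3 + 10*n**2 + 13*n - 14

r(k) = (10*k**4 + 44*k**3 + 59*k**2 + 17*k - 14)/(10*k**4 + 4*k**3 - 13*k**2 - 9*k - 6) after simplifying.
So A=1 and B=1, with C=k**4 + 2*k**3/5 - 13*k**2/10 - 9*k/10 - 3/5.
Solve (1)·f(k+1) − (1)·f(k) = k**4 + 2*k**3/5 - 13*k**2/10 - 9*k/10 - 3/5.
deg f ≤ 5 (via 0,0,4).
Match coefficients ⇒ f(k) = k*(2*k**4 - 4*k**3 - 3*k**2 + 3*k - 4)/10.
Certificate R = B(k−1)f/C = k*(2*k**4 - 4*k**3 - 3*k**2 + 3*k - 4)/(10*k**4 + 4*k**3 - 13*k**2 - 9*k - 6) gives s_k = k*(-2*k**4 + 4*k**3 + 3*k**2 - 3*k + 4).
Check: Δs_k = -10*k**4 - 4*k**3 + 13*k**2 + 9*k + 6. ✓
s_(n+1) = -2*n**5 - 6*n**4 - n**3 + 10*n**2 + 13*n + 6 and s_(2) = 20, so S(n) = -2*n**5 - 6*n**4 - n**3 + 10*n**2 + 13*n - 14.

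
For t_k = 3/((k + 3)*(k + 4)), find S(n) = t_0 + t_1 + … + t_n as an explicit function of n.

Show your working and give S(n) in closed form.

Compute t_(k+1)/t_k: get (k + 3)/(k + 5).
So A=k + 3 and B=k + 5, with C=1.
Solve (k + 3)·f(k+1) − (k + 4)·f(k) = 1.
deg f ≤ 1 (via 1,1,0).
A polynomial solution: f(k) = k/3.
So s_k = (B(k−1)f/C)·t_k = (k*(k + 4)/3)·t_k = k/(k + 3).
Check: Δs_k = 3/(k**2 + 7*k + 12). ✓
Telescope: S(n) = s_(n+1) − s_(0) = (n + 1)/(n + 4) − (0) = (n + 1)/(n + 4).

S(n) = (n + 1)/(n + 4)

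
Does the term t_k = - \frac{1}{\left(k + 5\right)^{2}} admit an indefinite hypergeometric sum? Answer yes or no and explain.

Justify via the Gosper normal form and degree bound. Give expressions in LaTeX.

No — key equation has no polynomial f.

The ratio is (k + 5)**2/(k + 6)**2.
Normal form (A,B,C) = (k**2 + 10*k + 25, k**2 + 12*k + 36, 1).
Set up (k**2 + 10*k + 25)·f(k+1) − (k**2 + 10*k + 25)·f(k) − (1) = 0.
From deg A=2, deg B=2, deg C=0: d=0.
Generic f = c0 gives residual -1; -1 = 0 cannot hold, so t_k is not Gosper-summable.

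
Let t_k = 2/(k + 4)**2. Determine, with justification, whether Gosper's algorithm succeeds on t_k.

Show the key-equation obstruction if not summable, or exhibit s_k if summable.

Step 1: r(k) = (k + 4)**2/(k + 5)**2.
A = k**2 + 8*k + 16, B = k**2 + 10*k + 25, C = 1.
f must satisfy (k**2 + 8*k + 16)·f(k+1) − (k**2 + 8*k + 16)·f(k) = 1.
From deg A=2, deg B=2, deg C=0: d=0.
Write f(k) = c0. Then LHS − RHS = -1, requiring -1 = 0: contradictory. No certificate.

No — t_k has no hypergeometric antidifference.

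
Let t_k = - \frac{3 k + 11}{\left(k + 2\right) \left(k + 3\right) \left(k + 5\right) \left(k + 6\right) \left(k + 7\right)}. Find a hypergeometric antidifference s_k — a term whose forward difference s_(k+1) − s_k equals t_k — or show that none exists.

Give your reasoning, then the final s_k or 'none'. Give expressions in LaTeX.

r(k) = (k + 2)*(k + 5)*(3*k + 14)/((k + 4)*(k + 8)*(3*k + 11)) after simplifying.
Normal form (A,B,C) = (k + 2, k + 8, k**2 + 23*k/3 + 44/3).
Set up (k + 2)·f(k+1) − (k + 7)·f(k) − (k**2 + 23*k/3 + 44/3) = 0.
Degrees (1,1,2) ⇒ d ≤ 5.
Solving with deg f ≤ 5: f(k) = k*(k + 3)*(k + 4)*(k**2 + 13*k + 52)/180.
Get s_k = R·t_k = k*(-k**2 - 13*k - 52)/(60*(k**3 + 13*k**2 + 52*k + 60)) with R(k) = B(k−1)f(k)/C(k) = k*(k + 3)*(k + 7)*(k**2 + 13*k + 52)/(60*(3*k + 11)).
s_(k+1) − s_k = (-3*k - 11)/(k**5 + 23*k**4 + 203*k**3 + 853*k**2 + 1692*k + 1260) = t_k.

s_k = \frac{k \left(- k^{2} - 13 k - 52\right)}{60 \left(k^{3} + 13 k^{2} + 52 k + 60\right)}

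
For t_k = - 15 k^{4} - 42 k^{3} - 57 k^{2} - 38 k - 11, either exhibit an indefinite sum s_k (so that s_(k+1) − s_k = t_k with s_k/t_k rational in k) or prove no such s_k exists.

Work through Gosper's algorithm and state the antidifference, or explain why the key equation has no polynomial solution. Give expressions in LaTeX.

Ratio r(k) = (15*k**4 + 102*k**3 + 273*k**2 + 338*k + 163)/(15*k**4 + 42*k**3 + 57*k**2 + 38*k + 11).
So A=1 and B=1, with C=k**4 + 14*k**3/5 + 19*k**2/5 + 38*k/15 + 11/15.
Solve (1)·f(k+1) − (1)·f(k) = k**4 + 14*k**3/5 + 19*k**2/5 + 38*k/15 + 11/15.
Degrees (0,0,4) ⇒ d ≤ 5.
Solving with deg f ≤ 5: f(k) = k*(3*k**4 + 3*k**3 + 3*k**2 + k + 1)/15.
Then R = B(k−1)f/C = k*(3*k**4 + 3*k**3 + 3*k**2 + k + 1)/(15*k**4 + 42*k**3 + 57*k**2 + 38*k + 11), so s_k = R(k)·t_k = k*(-3*k**4 - 3*k**3 - 3*k**2 - k - 1).
Verify: -15*k**4 - 42*k**3 - 57*k**2 - 38*k - 11 matches t_k.

s_k = k \left(- 3 k^{4} - 3 k^{3} - 3 k^{2} - k - 1\right)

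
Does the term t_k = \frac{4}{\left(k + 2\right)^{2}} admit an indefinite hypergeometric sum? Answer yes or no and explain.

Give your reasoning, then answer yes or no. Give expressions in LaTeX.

No — key equation has no polynomial f.

The ratio is (k + 2)**2/(k + 3)**2.
Gosper form: A/B · C(k+1)/C(k) with A=k**2 + 4*k + 4, B=k**2 + 6*k + 9, C=1.
Need (k**2 + 4*k + 4)·f(k+1) − (k**2 + 4*k + 4)·f(k) = 1.
Degrees (2,2,0) ⇒ d ≤ 0.
Generic f = c0 gives residual -1; -1 = 0 cannot hold, so t_k is not Gosper-summable.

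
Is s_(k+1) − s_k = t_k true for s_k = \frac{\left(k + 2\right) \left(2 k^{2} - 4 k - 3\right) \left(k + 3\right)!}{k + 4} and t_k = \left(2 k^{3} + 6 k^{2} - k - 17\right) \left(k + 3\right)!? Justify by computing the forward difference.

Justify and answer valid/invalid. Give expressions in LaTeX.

Invalid: residual - \frac{2 \left(2 k^{4} + 14 k^{3} + 21 k^{2} - 17 k - 65\right) \left(k + 3\right)!}{\left(k + 4\right) \left(k + 5\right)} ≠ 0.

s_(k+1) = (k + 3)*(2*k**2 - 5)*factorial(k + 4)/(k + 5)
s_(k+1) − s_k = (2*k**5 + 20*k**4 + 65*k**3 + 52*k**2 - 139*k - 210)*factorial(k + 3)/((k + 4)*(k + 5))
(s_(k+1) − s_k) − t_k = -2*(2*k**4 + 14*k**3 + 21*k**2 - 17*k - 65)*factorial(k + 3)/((k + 4)*(k + 5))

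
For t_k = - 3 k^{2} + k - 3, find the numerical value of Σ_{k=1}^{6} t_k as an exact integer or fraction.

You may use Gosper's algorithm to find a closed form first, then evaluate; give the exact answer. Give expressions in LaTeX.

Ratio r(k) = (-k + 3*(k + 1)**2 + 2)/(3*k**2 - k + 3).
So A=1 and B=1, with C=k**2 - k/3 + 1.
f must satisfy (1)·f(k+1) − (1)·f(k) = k**2 - k/3 + 1.
d = 3 from the (0,0,2) case.
A polynomial solution: f(k) = k*(k**2 - 2*k + 4)/3.
Then R = B(k−1)f/C = k*(k**2 - 2*k + 4)/(3*k**2 - k + 3), so s_k = R(k)·t_k = k*(-k**2 + 2*k - 4).
Δs = -3*k**2 + k - 3, as required.
Telescoping: Σ = s_(7) − s_(1) = -273 − (-3) = -270.

Σ = -270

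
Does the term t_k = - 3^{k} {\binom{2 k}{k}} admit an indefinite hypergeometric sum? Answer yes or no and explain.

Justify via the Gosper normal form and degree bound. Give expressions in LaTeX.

t_(k+1)/t_k = 6*(2*k + 1)/(k + 1).
Take A(k)=12*k + 6, B(k)=k + 1, C(k)=1.
Key eq: (12*k + 6)·f(k+1) = (k)·f(k) + (1).
Degrees (1,1,0) ⇒ d ≤ -1.
d = -1 < 0 ⇒ no nonzero polynomial f; not summable.

No — t_k has no hypergeometric antidifference.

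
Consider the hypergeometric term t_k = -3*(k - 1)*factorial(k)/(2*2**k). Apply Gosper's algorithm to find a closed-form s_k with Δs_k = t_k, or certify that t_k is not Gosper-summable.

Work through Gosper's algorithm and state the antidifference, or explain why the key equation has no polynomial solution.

t_(k+1)/t_k = k*(k + 1)/(2*(k - 1)).
So A=k/2 + 1/2 and B=1, with C=k - 1.
Key eq: (k/2 + 1/2)·f(k+1) = (1)·f(k) + (k - 1).
Bound: deg f ≤ 0.
Coefficient equations give f(k) = 2.
Then R = B(k−1)f/C = 2/(k - 1), so s_k = R(k)·t_k = -3*factorial(k)/2**k.
s_(k+1) − s_k = -3*(k - 1)*factorial(k)/(2*2**k) = t_k.

s_k = -3*factorial(k)/2**k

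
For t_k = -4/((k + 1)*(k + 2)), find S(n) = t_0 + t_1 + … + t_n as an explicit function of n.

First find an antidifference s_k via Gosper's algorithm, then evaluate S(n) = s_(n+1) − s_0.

S(n) = 4*(-n - 1)/(n + 2)

r(k) = (k + 1)/(k + 3) after simplifying.
A = k + 1, B = k + 3, C = 1.
Set up (k + 1)·f(k+1) − (k + 2)·f(k) − (1) = 0.
From deg A=1, deg B=1, deg C=0: d=1.
A polynomial solution: f(k) = k.
Certificate R = B(k−1)f/C = k*(k + 2) gives s_k = -4*k/(k + 1).
Check: Δs_k = -4/(k**2 + 3*k + 2). ✓
Evaluate: s_(n+1) = 4*(-n - 1)/(n + 2); subtract s_(0) = 0 ⇒ S(n) = 4*(-n - 1)/(n + 2).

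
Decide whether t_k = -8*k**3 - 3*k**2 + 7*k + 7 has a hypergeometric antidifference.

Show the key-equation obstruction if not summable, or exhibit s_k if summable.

Yes. s_k = k*(-2*k**3 + 3*k**2 + 3*k + 3).

Ratio r(k) = (8*k**3 + 27*k**2 + 23*k - 3)/(8*k**3 + 3*k**2 - 7*k - 7).
Gosper form: A/B · C(k+1)/C(k) with A=1, B=1, C=k**3 + 3*k**2/8 - 7*k/8 - 7/8.
Need (1)·f(k+1) − (1)·f(k) = k**3 + 3*k**2/8 - 7*k/8 - 7/8.
deg f ≤ 4 (via 0,0,3).
Coefficient equations give f(k) = k*(2*k**3 - 3*k**2 - 3*k - 3)/8.
Certificate R = B(k−1)f/C = k*(2*k**3 - 3*k**2 - 3*k - 3)/(8*k**3 + 3*k**2 - 7*k - 7) gives s_k = k*(-2*k**3 + 3*k**2 + 3*k + 3).
Verify: -8*k**3 - 3*k**2 + 7*k + 7 matches t_k.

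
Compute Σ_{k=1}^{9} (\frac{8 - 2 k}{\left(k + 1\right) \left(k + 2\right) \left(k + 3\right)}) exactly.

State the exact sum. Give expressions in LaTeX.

Σ = 13/44

t_(k+1)/t_k = (k - 3)*(k + 1)/((k - 4)*(k + 4)).
Take A(k)=k + 1, B(k)=k + 4, C(k)=k - 4.
Key eq: (k + 1)·f(k+1) = (k + 3)·f(k) + (k - 4).
Bound: deg f ≤ 2.
A polynomial solution: f(k) = -k*(3*k + 13)/4.
Then R = B(k−1)f/C = -k*(k + 3)*(3*k + 13)/(4*(k - 4)), so s_k = R(k)·t_k = k*(3*k + 13)/(2*(k + 1)*(k + 2)).
s_(k+1) − s_k = 2*(4 - k)/(k**3 + 6*k**2 + 11*k + 6) = t_k.
Telescoping: Σ = s_(10) − s_(1) = 215/132 − (4/3) = 13/44.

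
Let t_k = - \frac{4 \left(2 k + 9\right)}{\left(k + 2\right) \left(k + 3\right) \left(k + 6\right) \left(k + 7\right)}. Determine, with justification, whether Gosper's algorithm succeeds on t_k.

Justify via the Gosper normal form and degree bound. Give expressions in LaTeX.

Step 1: r(k) = (k + 2)*(k + 6)*(2*k + 11)/((k + 4)*(k + 8)*(2*k + 9)).
Gosper form: A/B · C(k+1)/C(k) with A=k + 2, B=k + 8, C=k**3 + 27*k**2/2 + 121*k/2 + 90.
Key eq: (k + 2)·f(k+1) = (k + 7)·f(k) + (k**3 + 27*k**2/2 + 121*k/2 + 90).
From deg A=1, deg B=1, deg C=3: d=5.
Solve for f: f(k) = k*(k + 3)*(k + 4)*(k + 5)*(k + 8)/24 (degree 5 ≤ 5).
So s_k = (B(k−1)f/C)·t_k = (k*(k + 3)*(k + 7)*(k + 8)/(12*(2*k + 9)))·t_k = k*(-k - 8)/(3*(k**2 + 8*k + 12)).
Verify: 4*(-2*k - 9)/(k**4 + 18*k**3 + 113*k**2 + 288*k + 252) matches t_k.

Yes. s_k = \frac{k \left(- k - 8\right)}{3 \left(k^{2} + 8 k + 12\right)}.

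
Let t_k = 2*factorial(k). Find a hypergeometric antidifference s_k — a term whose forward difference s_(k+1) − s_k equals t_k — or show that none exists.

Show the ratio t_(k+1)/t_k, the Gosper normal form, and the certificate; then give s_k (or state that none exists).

Step 1: r(k) = k + 1.
Take A(k)=k + 1, B(k)=1, C(k)=1.
Set up (k + 1)·f(k+1) − (1)·f(k) − (1) = 0.
Degrees (1,0,0) ⇒ d ≤ -1.
Negative degree bound (-1): no f exists, t_k not Gosper-summable.

none — t_k is not Gosper-summable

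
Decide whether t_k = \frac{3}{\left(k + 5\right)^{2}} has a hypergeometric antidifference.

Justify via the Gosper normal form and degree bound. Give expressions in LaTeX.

Ratio r(k) = (k + 5)**2/(k + 6)**2.
Take A(k)=k**2 + 10*k + 25, B(k)=k**2 + 12*k + 36, C(k)=1.
Set up (k**2 + 10*k + 25)·f(k+1) − (k**2 + 10*k + 25)·f(k) − (1) = 0.
From deg A=2, deg B=2, deg C=0: d=0.
f = c0 ⇒ A·f(k+1) − B(k−1)·f(k) − C = -1. The system {-1 = 0} is inconsistent; no antidifference.

No — the linear system for f has no solution.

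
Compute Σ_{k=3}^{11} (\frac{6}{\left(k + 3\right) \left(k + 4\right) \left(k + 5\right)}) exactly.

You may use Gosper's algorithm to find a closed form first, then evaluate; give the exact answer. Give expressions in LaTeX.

Compute t_(k+1)/t_k: get (k + 3)/(k + 6).
Take A(k)=k + 3, B(k)=k + 6, C(k)=1.
Need (k + 3)·f(k+1) − (k + 5)·f(k) = 1.
Degrees (1,1,0) ⇒ d ≤ 2.
Solving with deg f ≤ 2: f(k) = k*(k + 7)/24.
Certificate R = B(k−1)f/C = k*(k + 5)*(k + 7)/24 gives s_k = k*(k + 7)/(4*(k + 3)*(k + 4)).
Verify: 6/(k**3 + 12*k**2 + 47*k + 60) matches t_k.
Telescoping: Σ = s_(12) − s_(3) = 19/80 − (5/28) = 33/560.

Σ = 33/560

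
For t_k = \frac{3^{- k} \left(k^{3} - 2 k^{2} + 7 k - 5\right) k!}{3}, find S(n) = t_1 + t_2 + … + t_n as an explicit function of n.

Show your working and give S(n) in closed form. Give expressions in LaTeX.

S(n) = 3^{- n - 1} \left(- 3^{n} + n^{3} n! + n^{2} n! + n n! + n!\right)

Step 1: r(k) = (k**4 + 2*k**3 + 7*k**2 + 7*k + 1)/(3*(k**3 - 2*k**2 + 7*k - 5)).
So A=k/3 + 1/3 and B=1, with C=k**3 - 2*k**2 + 7*k - 5.
Need (k/3 + 1/3)·f(k+1) − (1)·f(k) = k**3 - 2*k**2 + 7*k - 5.
d = 2 from the (1,0,3) case.
Match coefficients ⇒ f(k) = 3*(k**2 - 2*k + 2).
Then R = B(k−1)f/C = 3*(k**2 - 2*k + 2)/(k**3 - 2*k**2 + 7*k - 5), so s_k = R(k)·t_k = (k**2 - 2*k + 2)*factorial(k)/3**k.
s_(k+1) − s_k = (k**3 - 2*k**2 + 7*k - 5)*factorial(k)/(3*3**k) = t_k.
Σ_(k=1)^n t_k = s_(n+1) − s_(1) = (3**(-n - 1)*(n**2 + 1)*factorial(n + 1)) − (1/3), i.e. 3**(-n - 1)*(-3**n + n**3*factorial(n) + n**2*factorial(n) + n*factorial(n) + factorial(n)).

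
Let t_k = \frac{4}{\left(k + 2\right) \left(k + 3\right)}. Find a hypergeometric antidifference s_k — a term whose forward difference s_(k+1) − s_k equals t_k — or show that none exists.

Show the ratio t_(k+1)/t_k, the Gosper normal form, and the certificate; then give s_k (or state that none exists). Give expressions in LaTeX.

s_k = \frac{2 k}{k + 2}

Compute t_(k+1)/t_k: get (k + 2)/(k + 4).
So A=k + 2 and B=k + 4, with C=1.
Key eq: (k + 2)·f(k+1) = (k + 3)·f(k) + (1).
Degrees (1,1,0) ⇒ d ≤ 1.
Solving with deg f ≤ 1: f(k) = k/2.
R(k) = B(k−1)·f(k)/C(k) = k*(k + 3)/2; s_k = R·t_k = 2*k/(k + 2).
Check: Δs_k = 4/(k**2 + 5*k + 6). ✓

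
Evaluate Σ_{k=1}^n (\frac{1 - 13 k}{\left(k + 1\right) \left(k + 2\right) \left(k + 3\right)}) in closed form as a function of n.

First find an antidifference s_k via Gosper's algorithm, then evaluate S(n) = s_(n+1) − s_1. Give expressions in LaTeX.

S(n) = \frac{n \left(- 19 n - 17\right)}{6 \left(n^{2} + 5 n + 6\right)}

Step 1: r(k) = (k + 1)*(13*k + 12)/((k + 4)*(13*k - 1)).
So A=k + 1 and B=k + 4, with C=k - 1/13.
f must satisfy (k + 1)·f(k+1) − (k + 3)·f(k) = k - 1/13.
d = 2 from the (1,1,1) case.
Match coefficients ⇒ f(k) = k*(3*k - 4)/13.
Then R = B(k−1)f/C = k*(k + 3)*(3*k - 4)/(13*k - 1), so s_k = R(k)·t_k = k*(4 - 3*k)/((k + 1)*(k + 2)).
Check: Δs_k = (1 - 13*k)/(k**3 + 6*k**2 + 11*k + 6). ✓
Telescope: S(n) = s_(n+1) − s_(1) = (-3*n**2 - 2*n + 1)/(n**2 + 5*n + 6) − (1/6) = n*(-19*n - 17)/(6*(n**2 + 5*n + 6)).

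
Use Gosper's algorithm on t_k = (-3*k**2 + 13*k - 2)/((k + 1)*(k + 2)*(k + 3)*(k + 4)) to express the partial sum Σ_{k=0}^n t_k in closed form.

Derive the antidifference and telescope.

The ratio is -(k + 1)*(13*k - 3*(k + 1)**2 + 11)/((k + 5)*(3*k**2 - 13*k + 2)).
So A=k + 1 and B=k + 5, with C=k**2 - 13*k/3 + 2/3.
f must satisfy (k + 1)·f(k+1) − (k + 4)·f(k) = k**2 - 13*k/3 + 2/3.
deg f ≤ 3 (via 1,1,2).
Match coefficients ⇒ f(k) = k*(k**2 - 12*k + 23)/18.
Certificate R = B(k−1)f/C = k*(k + 4)*(k**2 - 12*k + 23)/(6*(3*k**2 - 13*k + 2)) gives s_k = k*(-k**2 + 12*k - 23)/(6*(k + 1)*(k + 2)*(k + 3)).
s_(k+1) − s_k = (-3*k**2 + 13*k - 2)/(k**4 + 10*k**3 + 35*k**2 + 50*k + 24) = t_k.
Telescope: S(n) = s_(n+1) − s_(0) = (-n**3 + 9*n**2 - 2*n - 12)/(6*(n**3 + 9*n**2 + 26*n + 24)) − (0) = (-n**3 + 9*n**2 - 2*n - 12)/(6*(n**3 + 9*n**2 + 26*n + 24)).

S(n) = (-n**3 + 9*n**2 - 2*n - 12)/(6*(n**3 + 9*n**2 + 26*n + 24))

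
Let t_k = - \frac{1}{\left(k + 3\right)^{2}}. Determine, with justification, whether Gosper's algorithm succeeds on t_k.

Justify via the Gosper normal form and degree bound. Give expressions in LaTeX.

No; the coefficient equations for f are inconsistent.

t_(k+1)/t_k = (k + 3)**2/(k + 4)**2.
Gosper form: A/B · C(k+1)/C(k) with A=k**2 + 6*k + 9, B=k**2 + 8*k + 16, C=1.
Solve (k**2 + 6*k + 9)·f(k+1) − (k**2 + 6*k + 9)·f(k) = 1.
From deg A=2, deg B=2, deg C=0: d=0.
Put f(k) = c0: A·f(k+1) − B(k−1)·f(k) − C = -1; need -1 = 0 — inconsistent ⇒ no f, not summable.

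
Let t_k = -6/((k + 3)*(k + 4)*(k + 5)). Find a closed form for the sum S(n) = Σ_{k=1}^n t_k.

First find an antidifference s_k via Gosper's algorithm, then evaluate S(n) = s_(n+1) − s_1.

S(n) = 3*n*(-n - 9)/(20*(n**2 + 9*n + 20))

t_(k+1)/t_k = (k + 3)/(k + 6).
A = k + 3, B = k + 6, C = 1.
Set up (k + 3)·f(k+1) − (k + 5)·f(k) − (1) = 0.
Bound: deg f ≤ 2.
Solve for f: f(k) = k*(k + 7)/24 (degree 2 ≤ 2).
R(k) = B(k−1)·f(k)/C(k) = k*(k + 5)*(k + 7)/24; s_k = R·t_k = k*(-k - 7)/(4*(k + 3)*(k + 4)).
s_(k+1) − s_k = -6/(k**3 + 12*k**2 + 47*k + 60) = t_k.
s_(n+1) = (-n**2 - 9*n - 8)/(4*(n**2 + 9*n + 20)) and s_(1) = -1/10, so S(n) = 3*n*(-n - 9)/(20*(n**2 + 9*n + 20)).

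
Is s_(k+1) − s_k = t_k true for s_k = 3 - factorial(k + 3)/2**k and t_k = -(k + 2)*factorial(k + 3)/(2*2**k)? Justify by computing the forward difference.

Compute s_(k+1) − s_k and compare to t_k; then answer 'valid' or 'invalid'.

Valid: the claim telescopes to t_k.

s_(k+1) = -2**(-k - 1)*factorial(k + 4) + 3
s_(k+1) − s_k = -(k + 2)*factorial(k + 3)/(2*2**k)
(s_(k+1) − s_k) − t_k = 0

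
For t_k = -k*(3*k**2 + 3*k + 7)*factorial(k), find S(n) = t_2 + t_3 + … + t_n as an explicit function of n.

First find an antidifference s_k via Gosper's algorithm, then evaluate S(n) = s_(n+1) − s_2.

r(k) = (k + 1)**2*(3*k + 3*(k + 1)**2 + 10)/(k*(3*k**2 + 3*k + 7)) after simplifying.
Gosper form: A/B · C(k+1)/C(k) with A=k + 1, B=1, C=k**3 + k**2 + 7*k/3.
Solve (k + 1)·f(k+1) − (1)·f(k) = k**3 + k**2 + 7*k/3.
d = 2 from the (1,0,3) case.
Match coefficients ⇒ f(k) = (3*k**2 - 3*k + 1)/3.
Certificate R = B(k−1)f/C = (3*k**2 - 3*k + 1)/(k*(3*k**2 + 3*k + 7)) gives s_k = -(3*k**2 - 3*k + 1)*factorial(k).
Verify: -k*(3*k**2 + 3*k + 7)*factorial(k) matches t_k.
Telescope: S(n) = s_(n+1) − s_(2) = -(3*n**2 + 3*n + 1)*factorial(n + 1) − (-14) = -3*n**3*factorial(n) - 6*n**2*factorial(n) - 4*n*factorial(n) - factorial(n) + 14.

S(n) = -3*n**3*factorial(n) - 6*n**2*factorial(n) - 4*n*factorial(n) - factorial(n) + 14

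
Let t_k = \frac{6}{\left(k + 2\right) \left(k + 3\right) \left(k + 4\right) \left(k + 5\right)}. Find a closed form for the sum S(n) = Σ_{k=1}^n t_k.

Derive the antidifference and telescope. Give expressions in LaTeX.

Ratio r(k) = (k + 2)/(k + 6).
Gosper form: A/B · C(k+1)/C(k) with A=k + 2, B=k + 6, C=1.
f must satisfy (k + 2)·f(k+1) − (k + 5)·f(k) = 1.
deg f ≤ 3 (via 1,1,0).
Coefficient equations give f(k) = k*(k**2 + 9*k + 26)/72.
So s_k = (B(k−1)f/C)·t_k = (k*(k + 5)*(k**2 + 9*k + 26)/72)·t_k = k*(k**2 + 9*k + 26)/(12*(k + 2)*(k + 3)*(k + 4)).
s_(k+1) − s_k = 6/(k**4 + 14*k**3 + 71*k**2 + 154*k + 120) = t_k.
Σ_(k=1)^n t_k = s_(n+1) − s_(1) = ((n**3 + 12*n**2 + 47*n + 36)/(12*(n**3 + 12*n**2 + 47*n + 60))) − (1/20), i.e. n*(n**2 + 12*n + 47)/(30*(n**3 + 12*n**2 + 47*n + 60)).

S(n) = \frac{n \left(n^{2} + 12 n + 47\right)}{30 \left(n^{3} + 12 n^{2} + 47 n + 60\right)}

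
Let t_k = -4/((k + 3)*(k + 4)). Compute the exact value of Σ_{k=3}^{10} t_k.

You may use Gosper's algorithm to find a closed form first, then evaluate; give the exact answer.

Σ = -8/21

Compute t_(k+1)/t_k: get (k + 3)/(k + 5).
So A=k + 3 and B=k + 5, with C=1.
f must satisfy (k + 3)·f(k+1) − (k + 4)·f(k) = 1.
Degrees (1,1,0) ⇒ d ≤ 1.
Solving with deg f ≤ 1: f(k) = k/3.
So s_k = (B(k−1)f/C)·t_k = (k*(k + 4)/3)·t_k = -4*k/(3*k + 9).
Δs = -4/(k**2 + 7*k + 12), as required.
Σ_(k=3)^(10) t_k = s_(11) − s_(3) = -22/21 − (-2/3) = -8/21.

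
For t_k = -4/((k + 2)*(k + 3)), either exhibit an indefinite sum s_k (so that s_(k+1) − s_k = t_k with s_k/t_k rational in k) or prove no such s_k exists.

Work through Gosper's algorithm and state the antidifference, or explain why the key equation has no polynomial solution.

The ratio is (k + 2)/(k + 4).
Normal form (A,B,C) = (k + 2, k + 4, 1).
Need (k + 2)·f(k+1) − (k + 3)·f(k) = 1.
deg f ≤ 1 (via 1,1,0).
Solve for f: f(k) = k/2 (degree 1 ≤ 1).
Then R = B(k−1)f/C = k*(k + 3)/2, so s_k = R(k)·t_k = -2*k/(k + 2).
s_(k+1) − s_k = -4/(k**2 + 5*k + 6) = t_k.

s_k = -2*k/(k + 2)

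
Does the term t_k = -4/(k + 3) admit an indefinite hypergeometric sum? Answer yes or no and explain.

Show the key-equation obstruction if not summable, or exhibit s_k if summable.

Ratio r(k) = (k + 3)/(k + 4).
Take A(k)=k + 3, B(k)=k + 4, C(k)=1.
Set up (k + 3)·f(k+1) − (k + 3)·f(k) − (1) = 0.
Degrees (1,1,0) ⇒ d ≤ 0.
f = c0 ⇒ A·f(k+1) − B(k−1)·f(k) − C = -1. The system {-1 = 0} is inconsistent; no antidifference.

No — the linear system for f has no solution.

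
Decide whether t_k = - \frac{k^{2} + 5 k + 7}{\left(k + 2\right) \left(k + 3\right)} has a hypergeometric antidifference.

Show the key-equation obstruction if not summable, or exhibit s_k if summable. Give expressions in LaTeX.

t_(k+1)/t_k = (k + 2)*(5*k + (k + 1)**2 + 12)/((k + 4)*(k**2 + 5*k + 7)).
Take A(k)=k + 2, B(k)=k + 4, C(k)=k**2 + 5*k + 7.
Set up (k + 2)·f(k+1) − (k + 3)·f(k) − (k**2 + 5*k + 7) = 0.
Bound: deg f ≤ 2.
A polynomial solution: f(k) = k*(2*k + 5)/2.
R(k) = B(k−1)·f(k)/C(k) = k*(k + 3)*(2*k + 5)/(2*(k**2 + 5*k + 7)); s_k = R·t_k = k*(-2*k - 5)/(2*(k + 2)).
Check: Δs_k = (-k**2 - 5*k - 7)/(k**2 + 5*k + 6). ✓

Yes. s_k = \frac{k \left(- 2 k - 5\right)}{2 \left(k + 2\right)}.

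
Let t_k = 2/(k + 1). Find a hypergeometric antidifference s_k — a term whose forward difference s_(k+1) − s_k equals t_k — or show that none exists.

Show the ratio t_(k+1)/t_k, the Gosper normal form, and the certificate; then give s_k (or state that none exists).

none — t_k is not Gosper-summable

The ratio is (k + 1)/(k + 2).
A = k + 1, B = k + 2, C = 1.
Need (k + 1)·f(k+1) − (k + 1)·f(k) = 1.
Bound: deg f ≤ 0.
f = c0 ⇒ A·f(k+1) − B(k−1)·f(k) − C = -1. The system {-1 = 0} is inconsistent; no antidifference.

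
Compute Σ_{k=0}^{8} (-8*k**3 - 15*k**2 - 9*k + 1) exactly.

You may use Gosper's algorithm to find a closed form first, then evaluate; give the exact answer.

The ratio is (8*k**3 + 39*k**2 + 63*k + 31)/(8*k**3 + 15*k**2 + 9*k - 1).
Take A(k)=1, B(k)=1, C(k)=k**3 + 15*k**2/8 + 9*k/8 - 1/8.
f must satisfy (1)·f(k+1) − (1)·f(k) = k**3 + 15*k**2/8 + 9*k/8 - 1/8.
Degrees (0,0,3) ⇒ d ≤ 4.
Solving with deg f ≤ 4: f(k) = k*(2*k**3 + k**2 - k - 3)/8.
So s_k = (B(k−1)f/C)·t_k = (k*(2*k**3 + k**2 - k - 3)/(8*k**3 + 15*k**2 + 9*k - 1))·t_k = k*(-2*k**3 - k**2 + k + 3).
s_(k+1) − s_k = -8*k**3 - 15*k**2 - 9*k + 1 = t_k.
Σ_(k=0)^(8) t_k = s_(9) − s_(0) = -13743 − (0) = -13743.

Σ = -13743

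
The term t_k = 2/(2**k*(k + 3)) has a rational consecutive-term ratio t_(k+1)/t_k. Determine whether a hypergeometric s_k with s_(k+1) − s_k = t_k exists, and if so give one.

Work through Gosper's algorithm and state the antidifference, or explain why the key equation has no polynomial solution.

none (Gosper's algorithm certifies no s_k)

The ratio is (k + 3)/(2*(k + 4)).
Take A(k)=k/2 + 3/2, B(k)=k + 4, C(k)=1.
Key eq: (k/2 + 3/2)·f(k+1) = (k + 3)·f(k) + (1).
Degrees (1,1,0) ⇒ d ≤ -1.
Bound -1 < 0, so the key equation has no polynomial solution.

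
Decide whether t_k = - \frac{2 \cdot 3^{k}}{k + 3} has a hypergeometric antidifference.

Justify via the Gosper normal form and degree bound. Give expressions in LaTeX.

No — key equation has no polynomial f.

Ratio r(k) = 3*(k + 3)/(k + 4).
Normal form (A,B,C) = (3*k + 9, k + 4, 1).
Need (3*k + 9)·f(k+1) − (k + 3)·f(k) = 1.
d = -1 from the (1,1,0) case.
Negative degree bound (-1): no f exists, t_k not Gosper-summable.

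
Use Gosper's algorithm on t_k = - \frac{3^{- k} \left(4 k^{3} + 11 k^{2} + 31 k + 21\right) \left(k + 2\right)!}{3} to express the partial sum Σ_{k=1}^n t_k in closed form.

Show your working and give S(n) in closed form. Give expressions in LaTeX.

S(n) = \frac{3^{- n} \left(42 \cdot 3^{n} - 4 n^{5} n! - 35 n^{4} n! - 117 n^{3} n! - 187 n^{2} n! - 143 n n! - 42 n!\right)}{3}

Ratio r(k) = (4*k**4 + 35*k**3 + 134*k**2 + 262*k + 201)/(3*(4*k**3 + 11*k**2 + 31*k + 21)).
Take A(k)=k/3 + 1, B(k)=1, C(k)=k**3 + 11*k**2/4 + 31*k/4 + 21/4.
Set up (k/3 + 1)·f(k+1) − (1)·f(k) − (k**3 + 11*k**2/4 + 31*k/4 + 21/4) = 0.
Bound: deg f ≤ 2.
Solving with deg f ≤ 2: f(k) = 3*k*(4*k + 3)/4.
R(k) = B(k−1)·f(k)/C(k) = 3*k*(4*k + 3)/(4*k**3 + 11*k**2 + 31*k + 21); s_k = R·t_k = -k*(4*k + 3)*factorial(k + 2)/3**k.
Check: Δs_k = -(4*k**3 + 11*k**2 + 31*k + 21)*factorial(k + 2)/(3*3**k). ✓
Σ_(k=1)^n t_k = s_(n+1) − s_(1) = (-3**(-n - 1)*(n + 1)*(4*n + 7)*factorial(n + 3)) − (-14), i.e. (42*3**n - 4*n**5*factorial(n) - 35*n**4*factorial(n) - 117*n**3*factorial(n) - 187*n**2*factorial(n) - 143*n*factorial(n) - 42*factorial(n))/(3*3**n).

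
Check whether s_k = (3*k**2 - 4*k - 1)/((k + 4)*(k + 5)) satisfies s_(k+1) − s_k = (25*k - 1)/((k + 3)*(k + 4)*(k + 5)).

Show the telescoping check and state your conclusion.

s_(k+1) = (-4*k + 3*(k + 1)**2 - 5)/((k + 5)*(k + 6))
s_(k+1) − s_k = (31*k - 2)/(k**3 + 15*k**2 + 74*k + 120)
(s_(k+1) − s_k) − t_k = 2*k*(3*k - 29)/(k**4 + 18*k**3 + 119*k**2 + 342*k + 360)

Invalid: residual 2*k*(3*k - 29)/(k**4 + 18*k**3 + 119*k**2 + 342*k + 360) ≠ 0.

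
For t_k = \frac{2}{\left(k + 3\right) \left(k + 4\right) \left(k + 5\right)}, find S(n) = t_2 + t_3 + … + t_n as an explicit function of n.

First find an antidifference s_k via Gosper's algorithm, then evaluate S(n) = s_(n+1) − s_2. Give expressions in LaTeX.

r(k) = (k + 3)/(k + 6) after simplifying.
A = k + 3, B = k + 6, C = 1.
Solve (k + 3)·f(k+1) − (k + 5)·f(k) = 1.
d = 2 from the (1,1,0) case.
Solving with deg f ≤ 2: f(k) = k*(k + 7)/24.
So s_k = (B(k−1)f/C)·t_k = (k*(k + 5)*(k + 7)/24)·t_k = k*(k + 7)/(12*(k + 3)*(k + 4)).
Verify: 2/(k**3 + 12*k**2 + 47*k + 60) matches t_k.
Evaluate: s_(n+1) = (n**2 + 9*n + 8)/(12*(n**2 + 9*n + 20)); subtract s_(2) = 1/20 ⇒ S(n) = (n**2 + 9*n - 10)/(30*(n**2 + 9*n + 20)).

S(n) = \frac{n^{2} + 9 n - 10}{30 \left(n^{2} + 9 n + 20\right)}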